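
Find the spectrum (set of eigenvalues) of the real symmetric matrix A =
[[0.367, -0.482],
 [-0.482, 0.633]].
sigma(A) ≈ {0, 1}

A is real symmetric, so its spectrum consists of real eigenvalues. Expanding the characteristic polynomial of the displayed matrix gives
  det(λ I - A) = p(λ) = λ^2 + (-1)λ + (0).
Solving p(λ) = 0 yields eigenvalues ≈ 0, 1. (A is shown rounded to 4 decimals, so these recover the underlying integer eigenvalues to within that precision.)
Verification: the trace of A = 1 equals the sum of eigenvalues 1, and det(A) ≈ -0.0000 matches the eigenvalue product 0.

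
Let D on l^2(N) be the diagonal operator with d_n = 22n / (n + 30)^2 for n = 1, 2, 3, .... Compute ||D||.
||D|| = 11/60 (attained at n = 30)

For D diagonal, ||D|| = sup_n |d_n|. Treat f(x) = 22x / (x + 30)^2 for real x > 0. By the quotient rule, f'(x) = 22(30 - x)/(x + 30)^3, which is positive for x < 30 and negative for x > 30. So f has a unique maximum at x = 30, and since 30 is a positive integer, the supremum over n ≥ 1 is attained at n = 30: d_30 = 22·30/(30 + 30)^2 = 22·30/3600 = 11/60. Hence ||D|| = 11/60.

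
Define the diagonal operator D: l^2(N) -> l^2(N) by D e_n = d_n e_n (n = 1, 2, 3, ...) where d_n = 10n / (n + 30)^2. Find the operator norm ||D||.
||D|| = 1/12 (attained at n = 30)

For D diagonal, ||D|| = sup_n |d_n|. Treat f(x) = 10x / (x + 30)^2 for real x > 0. By the quotient rule, f'(x) = 10(30 - x)/(x + 30)^3, which is positive for x < 30 and negative for x > 30. So f has a unique maximum at x = 30, and since 30 is a positive integer, the supremum over n ≥ 1 is attained at n = 30: d_30 = 10·30/(30 + 30)^2 = 10·30/3600 = 1/12. Hence ||D|| = 1/12.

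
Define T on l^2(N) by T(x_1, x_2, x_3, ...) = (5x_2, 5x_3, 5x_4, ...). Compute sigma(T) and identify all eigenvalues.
sigma(T) = closed disk {z in C : |z| ≤ 5}; sigma_p(T) = open disk {z in C : |z| < 5}

Note T = 5·V where V is the unit left shift (V x)_k = x_{k+1}; so sigma(T) = 5·sigma(V) and ||T|| = 5||V||. ||T x||^2 = 25sum_{k≥2} |x_k|^2 ≤ 25||x||^2, with equality on {x : x_1 = 0}, so ||T|| = 5. For any lambda with |lambda| < 5, set r = lambda/5 (|r| < 1); the vector x = (1, r, r^2, ...) is in l^2 and satisfies T x = 5(r, r^2, ...) = lambda x, so lambda is an eigenvalue. On the boundary |lambda| = 5 the geometric series diverges, so no l^2 eigenvector exists, but these lambda lie in the approximate point spectrum. Hence sigma(T) is the closed disk of radius 5 and sigma_p(T) is the open disk.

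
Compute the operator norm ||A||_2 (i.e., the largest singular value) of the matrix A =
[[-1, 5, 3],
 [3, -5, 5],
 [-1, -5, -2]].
||A||_2 ≈ 8.8648 (= sqrt(largest eigenvalue of A^T A))

||A||_2 = sigma_max(A) = sqrt(lambda_max(A^T A)). Form the symmetric matrix M = A^T A =
[[11, -15, 14],
 [-15, 75, 0],
 [14, 0, 38]].
Its characteristic polynomial (trace, sum of principal 2x2 minors, determinant of M give the coefficients) is
  p(λ) = det(λ I - M) = λ^3 - 124λ^2 + 3672λ - 8100.
No integer candidate from the rational root theorem (±divisors of 8100) is a root, so the roots are irrational. The cubic discriminant is Δ = 12117440592 > 0, so there are three distinct real roots. p(2) = -1244 and p(3) = 1827 have opposite signs, so a root lies in (2, 3); Newton's method refines it to λ ≈ 2.396. p(43) = 27 and p(44) = -1412 have opposite signs, so a root lies in (43, 44); Newton's method refines it to λ ≈ 43.0187. p(78) = -1548 and p(79) = 1143 have opposite signs, so a root lies in (78, 79); Newton's method refines it to λ ≈ 78.5853. Check (Vieta): the three roots sum to 124, matching tr M = 124.
So the eigenvalues of A^T A are ≈ 2.396, 43.0187, 78.5853 (all ≥ 0, as they must be for A^T A). The largest is λ_max ≈ 78.5853, hence ||A||_2 = sqrt(λ_max) ≈ 8.8648.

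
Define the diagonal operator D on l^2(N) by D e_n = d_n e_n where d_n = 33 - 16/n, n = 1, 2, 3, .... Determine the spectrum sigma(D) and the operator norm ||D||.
sigma(D) = {33 - 16/n : n ≥ 1} ∪ {33}; ||D|| = 33

A bounded diagonal operator on l^2 with diagonal entries d_n has spectrum equal to the closure of {d_n : n ≥ 1}: every d_n is an eigenvalue (with eigenvector e_n), so {d_n} ⊂ sigma(D); the spectrum is closed, so its closure is too; and for lambda not in the closure, (D - lambda I) has bounded inverse (the diagonal entries 1/(d_n - lambda) are bounded). For our sequence d_n = 33 - 16/n, n = 1, 2, 3, ...:
  - {d_n} = {33 - 16/n : n ≥ 1}; the only limit point is 33
  - closure = {33 - 16/n : n ≥ 1} ∪ {33}
For the norm: a diagonal operator has ||D|| = sup_n |d_n|. Here d_n = 33 - 16/n increases monotonically from d_1 = 17 toward 33, with all terms in [17, 33); so sup_n |d_n| = 33 (the supremum is the limit, not attained). So ||D|| = 33.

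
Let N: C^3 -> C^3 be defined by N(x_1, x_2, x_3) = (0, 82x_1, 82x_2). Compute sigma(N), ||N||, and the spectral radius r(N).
sigma(N) = {0}; ||N|| = 82; r(N) = 0. (N is nilpotent with N^3 = 0.)

On C^3, N is a strictly lower-triangular matrix with 82 on the subdiagonal and zeros elsewhere, so its characteristic polynomial is lambda^3 and every eigenvalue is 0: sigma(N) = {0}. For the operator norm, N e_i = 82e_{i+1} for i = 1, ..., 2 and N e_3 = 0, so the singular values of N are 82 (with multiplicity 2) and 0; hence ||N|| = 82. The spectral radius r(N) = max|lambda| = 0. Note ||N|| > r(N) — characteristic of non-normal nilpotent operators. Indeed N^3 = 0.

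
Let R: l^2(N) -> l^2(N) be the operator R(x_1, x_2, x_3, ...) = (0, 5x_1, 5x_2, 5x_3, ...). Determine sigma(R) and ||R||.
sigma(R) = closed disk {z in C : |z| ≤ 5}; ||R|| = 5

Note R = 5·U where U is the unit right shift (U x)_k = x_{k-1} (with x_0 := 0); so ||R|| = 5||U|| and sigma(R) = 5·sigma(U). ||R x||^2 = sum_{k≥1} |5x_k|^2 = 25||x||^2, so ||R|| = 5 and sigma(R) ⊂ {|z| ≤ 5}. For any |lambda| < 5, the equation (R - lambda I) x = 0 forces x_1 = 0, then 5x_k = lambda x_{k+1} ⇒ x = 0, so R has no eigenvalues. But (R - lambda I) is not surjective for |lambda| < 5: solving (R - lambda I) x = e_1 would require x_n proportional to (lambda/5)^(-n), which is not in l^2. So every |lambda| < 5 lies in the residual spectrum. The boundary |lambda| = 5 is in the approximate point spectrum (the spectrum is closed). Hence sigma(R) is the closed disk of radius 5.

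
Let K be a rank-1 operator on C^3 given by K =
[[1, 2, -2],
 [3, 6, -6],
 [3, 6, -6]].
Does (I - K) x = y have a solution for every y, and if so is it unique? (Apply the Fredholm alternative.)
(I - K) is singular (det(I - K) = 0, i.e. 1 ∈ sigma(K)). (I - K) x = y is solvable iff y ⊥ ker((I - K)^*) = span{(1, 2, -2)}, i.e. iff y_1 + 2y_2 - 2y_3 = 0. When solvable, the solutions are x = y + c·(1, 3, 3), c arbitrary (ker(I - K) = span{(1, 3, 3)}, dimension 1).

K has rank 1, so it is an outer product K = u v^T: every row of K is a multiple of one row vector. Reading off the entries, u = (1, 3, 3) and v = (1, 2, -2) (row i of K equals u_i·v^T). A rank-one matrix u v^T satisfies K u = u (v·u) and kills the (2)-dimensional subspace v^⊥, so its characteristic polynomial is lambda^2 (lambda - v·u) with v·u = tr K = 1. Hence the eigenvalues of I - K are 1 (multiplicity 2) and 1 - (1) = 0, so det(I - K) = 0. (Direct check: I - K =
[[0, -2, 2],
 [-3, -5, 6],
 [-3, -6, 7]]
has determinant 0.) So 1 is an eigenvalue of K and (I - K) is not invertible. The finite-dimensional Fredholm alternative says: either (I - K) is invertible, or ker(I - K) ≠ {0} and then range(I - K) = ker((I - K)^*)^⊥, with dim ker(I - K) = dim ker((I - K)^*). We are in the second case, so we need both kernels. Kernel of I - K: (I - K) u = u - u (v·u) = u - u = 0, so ker(I - K) = span{u} = span{(1, 3, 3)} (it is exactly 1-dimensional because rank(I - K) = 2). Kernel of the adjoint: K is real, so (I - K)^* = I - K^T = I - v u^T, and (I - v u^T) v = v - v (u·v) = 0; hence ker((I - K)^*) = span{v} = span{(1, 2, -2)}. Therefore (I - K) x = y is solvable iff <y, v> = 0, i.e. iff y_1 + 2y_2 - 2y_3 = 0. When this holds, K y = u (v·y) = 0, so (I - K) y = y and x = y is a particular solution; the full solution set is the line x = y + c·u = y + c·(1, 3, 3), c ∈ C.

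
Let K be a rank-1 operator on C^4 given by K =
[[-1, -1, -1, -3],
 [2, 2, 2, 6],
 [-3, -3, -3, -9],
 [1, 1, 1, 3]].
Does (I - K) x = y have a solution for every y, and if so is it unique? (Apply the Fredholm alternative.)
(I - K) is singular (det(I - K) = 0, i.e. 1 ∈ sigma(K)). (I - K) x = y is solvable iff y ⊥ ker((I - K)^*) = span{(-1, -1, -1, -3)}, i.e. iff -y_1 - y_2 - y_3 - 3y_4 = 0. When solvable, the solutions are x = y + c·(1, -2, 3, -1), c arbitrary (ker(I - K) = span{(1, -2, 3, -1)}, dimension 1).

K has rank 1, so it is an outer product K = u v^T: every row of K is a multiple of one row vector. Reading off the entries, u = (1, -2, 3, -1) and v = (-1, -1, -1, -3) (row i of K equals u_i·v^T). A rank-one matrix u v^T satisfies K u = u (v·u) and kills the (3)-dimensional subspace v^⊥, so its characteristic polynomial is lambda^3 (lambda - v·u) with v·u = tr K = 1. Hence the eigenvalues of I - K are 1 (multiplicity 3) and 1 - (1) = 0, so det(I - K) = 0. (Direct check: I - K =
[[2, 1, 1, 3],
 [-2, -1, -2, -6],
 [3, 3, 4, 9],
 [-1, -1, -1, -2]]
has determinant 0.) So 1 is an eigenvalue of K and (I - K) is not invertible. The finite-dimensional Fredholm alternative says: either (I - K) is invertible, or ker(I - K) ≠ {0} and then range(I - K) = ker((I - K)^*)^⊥, with dim ker(I - K) = dim ker((I - K)^*). We are in the second case, so we need both kernels. Kernel of I - K: (I - K) u = u - u (v·u) = u - u = 0, so ker(I - K) = span{u} = span{(1, -2, 3, -1)} (it is exactly 1-dimensional because rank(I - K) = 3). Kernel of the adjoint: K is real, so (I - K)^* = I - K^T = I - v u^T, and (I - v u^T) v = v - v (u·v) = 0; hence ker((I - K)^*) = span{v} = span{(-1, -1, -1, -3)}. Therefore (I - K) x = y is solvable iff <y, v> = 0, i.e. iff -y_1 - y_2 - y_3 - 3y_4 = 0. When this holds, K y = u (v·y) = 0, so (I - K) y = y and x = y is a particular solution; the full solution set is the line x = y + c·u = y + c·(1, -2, 3, -1), c ∈ C.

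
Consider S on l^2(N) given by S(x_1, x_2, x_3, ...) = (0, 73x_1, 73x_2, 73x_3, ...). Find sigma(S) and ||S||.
sigma(S) = closed disk {z in C : |z| ≤ 73}; ||S|| = 73

Note S = 73·U where U is the unit right shift (U x)_k = x_{k-1} (with x_0 := 0); so ||S|| = 73||U|| and sigma(S) = 73·sigma(U). ||S x||^2 = sum_{k≥1} |73x_k|^2 = 5329||x||^2, so ||S|| = 73 and sigma(S) ⊂ {|z| ≤ 73}. For any |lambda| < 73, the equation (S - lambda I) x = 0 forces x_1 = 0, then 73x_k = lambda x_{k+1} ⇒ x = 0, so S has no eigenvalues. But (S - lambda I) is not surjective for |lambda| < 73: solving (S - lambda I) x = e_1 would require x_n proportional to (lambda/73)^(-n), which is not in l^2. So every |lambda| < 73 lies in the residual spectrum. The boundary |lambda| = 73 is in the approximate point spectrum (the spectrum is closed). Hence sigma(S) is the closed disk of radius 73.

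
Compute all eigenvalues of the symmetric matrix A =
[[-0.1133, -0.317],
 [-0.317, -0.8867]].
sigma(A) ≈ {-1, 0}

A is real symmetric, so its spectrum consists of real eigenvalues. Expanding the characteristic polynomial of the displayed matrix gives
  det(λ I - A) = p(λ) = λ^2 + (1)λ + (0).
Solving p(λ) = 0 yields eigenvalues ≈ -1, 0. (A is shown rounded to 4 decimals, so these recover the underlying integer eigenvalues to within that precision.)
Verification: the trace of A = -1 equals the sum of eigenvalues -1, and det(A) ≈ -0.0000 matches the eigenvalue product 0.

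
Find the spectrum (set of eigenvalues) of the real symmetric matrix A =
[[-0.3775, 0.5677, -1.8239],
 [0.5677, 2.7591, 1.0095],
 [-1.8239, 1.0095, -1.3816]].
sigma(A) ≈ {-3, 1, 3}

A is real symmetric, so its spectrum consists of real eigenvalues. Expanding the characteristic polynomial of the displayed matrix gives
  det(λ I - A) = p(λ) = λ^3 + (-1)λ^2 + (-9)λ + (9).
Solving p(λ) = 0 yields eigenvalues ≈ -3, 1, 3. (A is shown rounded to 4 decimals, so these recover the underlying integer eigenvalues to within that precision.)
Verification: the trace of A = 1 equals the sum of eigenvalues 1, and det(A) ≈ -9.0000 matches the eigenvalue product -9.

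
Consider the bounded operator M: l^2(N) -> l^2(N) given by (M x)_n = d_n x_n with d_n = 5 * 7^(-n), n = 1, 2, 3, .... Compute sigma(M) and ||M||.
sigma(M) = {5 * 7^(-n) : n ≥ 1} ∪ {0}; ||M|| = 5/7

A bounded diagonal operator on l^2 with diagonal entries d_n has spectrum equal to the closure of {d_n : n ≥ 1}: every d_n is an eigenvalue (with eigenvector e_n), so {d_n} ⊂ sigma(M); the spectrum is closed, so its closure is too; and for lambda not in the closure, (M - lambda I) has bounded inverse (the diagonal entries 1/(d_n - lambda) are bounded). For our sequence d_n = 5 * 7^(-n), n = 1, 2, 3, ...:
  - {d_n} = {5 * 7^(-n) : n ≥ 1}; the only limit point is 0
  - closure = {5 * 7^(-n) : n ≥ 1} ∪ {0}
For the norm: a diagonal operator has ||M|| = sup_n |d_n|. Here d_n = 5 * 7^(-n) is positive and decreasing, so sup_n |d_n| = d_1 = 5/7. So ||M|| = 5/7.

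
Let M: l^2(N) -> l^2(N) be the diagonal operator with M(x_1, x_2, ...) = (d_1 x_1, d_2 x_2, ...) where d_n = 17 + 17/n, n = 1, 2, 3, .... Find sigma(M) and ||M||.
sigma(M) = {17 + 17/n : n ≥ 1} ∪ {17}; ||M|| = 34

A bounded diagonal operator on l^2 with diagonal entries d_n has spectrum equal to the closure of {d_n : n ≥ 1}: every d_n is an eigenvalue (with eigenvector e_n), so {d_n} ⊂ sigma(M); the spectrum is closed, so its closure is too; and for lambda not in the closure, (M - lambda I) has bounded inverse (the diagonal entries 1/(d_n - lambda) are bounded). For our sequence d_n = 17 + 17/n, n = 1, 2, 3, ...:
  - {d_n} = {17 + 17/n : n ≥ 1}; the only limit point is 17
  - closure = {17 + 17/n : n ≥ 1} ∪ {17}
For the norm: a diagonal operator has ||M|| = sup_n |d_n|. Here d_n = 17 + 17/n is positive and decreasing, so sup_n |d_n| = d_1 = 17 + 17 = 34. So ||M|| = 34.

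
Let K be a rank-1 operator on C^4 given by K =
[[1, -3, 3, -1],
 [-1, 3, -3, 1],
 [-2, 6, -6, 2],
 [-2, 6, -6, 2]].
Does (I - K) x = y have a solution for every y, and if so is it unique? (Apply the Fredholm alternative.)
(I - K) is invertible (det(I - K) = 1 ≠ 0), so for every y in C^4 the equation (I - K) x = y has a unique solution.

K has rank 1, so it is an outer product K = u v^T: every row of K is a multiple of one row vector. Reading off the entries, u = (-1, 1, 2, 2) and v = (-1, 3, -3, 1) (row i of K equals u_i·v^T). A rank-one matrix u v^T satisfies K u = u (v·u) and kills the (3)-dimensional subspace v^⊥, so its characteristic polynomial is lambda^3 (lambda - v·u) with v·u = tr K = 0. Hence the eigenvalues of I - K are 1 (multiplicity 3) and 1 - (0) = 1, so det(I - K) = 1. (Direct check: I - K =
[[0, 3, -3, 1],
 [1, -2, 3, -1],
 [2, -6, 7, -2],
 [2, -6, 6, -1]]
has determinant 1.) The finite-dimensional Fredholm alternative says: either (I - K) is invertible, or ker(I - K) ≠ {0} and then range(I - K) = ker((I - K)^*)^⊥, with dim ker(I - K) = dim ker((I - K)^*). Since det(I - K) ≠ 0, 1 is not an eigenvalue of K and ker(I - K) = {0}, so we are in the first case: for every y there is a unique x = (I - K)^(-1) y. Explicitly, by the Sherman–Morrison formula, (I - u v^T)^(-1) = I + u v^T/(1 - v·u), i.e. (I - K)^(-1) = I + K.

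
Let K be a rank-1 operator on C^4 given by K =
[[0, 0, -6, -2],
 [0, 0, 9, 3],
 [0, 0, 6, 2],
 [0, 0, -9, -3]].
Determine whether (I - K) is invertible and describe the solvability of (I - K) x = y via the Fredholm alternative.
(I - K) is invertible (det(I - K) = -2 ≠ 0), so for every y in C^4 the equation (I - K) x = y has a unique solution.

K has rank 1, so it is an outer product K = u v^T: every row of K is a multiple of one row vector. Reading off the entries, u = (2, -3, -2, 3) and v = (0, 0, -3, -1) (row i of K equals u_i·v^T). A rank-one matrix u v^T satisfies K u = u (v·u) and kills the (3)-dimensional subspace v^⊥, so its characteristic polynomial is lambda^3 (lambda - v·u) with v·u = tr K = 3. Hence the eigenvalues of I - K are 1 (multiplicity 3) and 1 - (3) = -2, so det(I - K) = -2. (Direct check: I - K =
[[1, 0, 6, 2],
 [0, 1, -9, -3],
 [0, 0, -5, -2],
 [0, 0, 9, 4]]
has determinant -2.) The finite-dimensional Fredholm alternative says: either (I - K) is invertible, or ker(I - K) ≠ {0} and then range(I - K) = ker((I - K)^*)^⊥, with dim ker(I - K) = dim ker((I - K)^*). Since det(I - K) ≠ 0, 1 is not an eigenvalue of K and ker(I - K) = {0}, so we are in the first case: for every y there is a unique x = (I - K)^(-1) y. Explicitly, by the Sherman–Morrison formula, (I - u v^T)^(-1) = I + u v^T/(1 - v·u), i.e. (I - K)^(-1) = I + K/(-2).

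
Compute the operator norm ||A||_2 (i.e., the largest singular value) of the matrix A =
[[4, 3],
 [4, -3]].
||A||_2 = sqrt(32) ≈ 5.6569 (= sqrt(largest eigenvalue of A^T A))

||A||_2 = sigma_max(A) = sqrt(lambda_max(A^T A)). Form the symmetric matrix M = A^T A =
[[32, 0],
 [0, 18]].
Its characteristic polynomial (trace, determinant of M give the coefficients) is
  p(λ) = det(λ I - M) = λ^2 - 50λ + 576.
For λ^2 - 50λ + 576 the discriminant is 196. It is a perfect square (14^2), so the roots are rational: λ = (50 ± 14)/2 = 32, 18.
So the eigenvalues of A^T A are ≈ 18, 32 (all ≥ 0, as they must be for A^T A). The largest is λ_max = 32, hence ||A||_2 = sqrt(λ_max) = sqrt(32) ≈ 5.6569.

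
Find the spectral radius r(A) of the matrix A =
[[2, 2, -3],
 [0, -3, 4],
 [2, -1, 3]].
r(A) ≈ 2.6759

The eigenvalues of A are the roots of its characteristic polynomial. With M = A (coefficients from the trace, the sum of principal 2x2 minors, and det A):
  p(λ) = det(λ I - M) = λ^3 - 2λ^2 + λ + 12.
No integer candidate from the rational root theorem (±divisors of 12) is a root, so the roots are irrational. The cubic discriminant is Δ = -3936 < 0, so there is one real root and a complex-conjugate pair. p(-2) = -6 and p(-1) = 8 have opposite signs, so a root lies in (-2, -1); Newton's method refines it to λ ≈ -1.6759. Dividing out (λ - (-1.6759)) leaves approximately λ^2 - 3.6759λ + 7.1604. For λ^2 - 3.6759λ + 7.1604 the discriminant is -15.1294. It is negative, so the remaining roots are the complex-conjugate pair λ ≈ 1.8379 ± 1.9448i. Their product equals the constant term, so |λ|^2 ≈ 7.1604 and |λ| ≈ 2.6759.
Thus the eigenvalues (to 4 decimals) are -1.6759 (modulus 1.6759); 1.8379 ± 1.9448i (modulus 2.6759). The spectral radius is the largest modulus: r(A) ≈ 2.6759. (Cross-check: r(A) ≤ ||A||_2 ≈ 6.8767; equality holds whenever A is normal, though it can also hold for some non-normal A.)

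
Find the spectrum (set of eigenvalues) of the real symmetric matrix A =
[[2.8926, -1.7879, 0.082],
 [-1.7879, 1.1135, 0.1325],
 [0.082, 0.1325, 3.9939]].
sigma(A) ≈ {0, 4} (4 with multiplicity 2)

A is real symmetric, so its spectrum consists of real eigenvalues. Expanding the characteristic polynomial of the displayed matrix gives
  det(λ I - A) = p(λ) = λ^3 + (-8)λ^2 + (16)λ + (0).
Solving p(λ) = 0 yields eigenvalues ≈ 0, 4, 4. (A is shown rounded to 4 decimals, so these recover the underlying integer eigenvalues to within that precision.)
Verification: the trace of A = 8 equals the sum of eigenvalues 8, and det(A) ≈ 0.0000 matches the eigenvalue product 0.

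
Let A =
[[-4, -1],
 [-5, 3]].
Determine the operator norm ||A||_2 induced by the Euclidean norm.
||A||_2 = sqrt((51 + sqrt(1445))/2) ≈ 6.6713 (= sqrt(largest eigenvalue of A^T A))

||A||_2 = sigma_max(A) = sqrt(lambda_max(A^T A)). Form the symmetric matrix M = A^T A =
[[41, -11],
 [-11, 10]].
Its characteristic polynomial (trace, determinant of M give the coefficients) is
  p(λ) = det(λ I - M) = λ^2 - 51λ + 289.
For λ^2 - 51λ + 289 the discriminant is 1445. It is nonnegative but not a perfect square, so the roots are real and irrational: λ = (51 ± sqrt(1445))/2 ≈ 44.5066, 6.4934.
So the eigenvalues of A^T A are ≈ 6.4934, 44.5066 (all ≥ 0, as they must be for A^T A). The largest is λ_max = (51 + sqrt(1445))/2 ≈ 44.5066, hence ||A||_2 = sqrt(λ_max) = sqrt((51 + sqrt(1445))/2) ≈ 6.6713.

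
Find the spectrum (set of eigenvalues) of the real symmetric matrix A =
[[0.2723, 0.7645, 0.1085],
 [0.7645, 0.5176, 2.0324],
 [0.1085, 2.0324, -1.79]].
sigma(A) ≈ {-3, 0, 2}

A is real symmetric, so its spectrum consists of real eigenvalues. Expanding the characteristic polynomial of the displayed matrix gives
  det(λ I - A) = p(λ) = λ^3 + (1)λ^2 + (-6)λ + (0).
Solving p(λ) = 0 yields eigenvalues ≈ -3, 0, 2. (A is shown rounded to 4 decimals, so these recover the underlying integer eigenvalues to within that precision.)
Verification: the trace of A = -1 equals the sum of eigenvalues -1, and det(A) ≈ 0.0002 matches the eigenvalue product 0.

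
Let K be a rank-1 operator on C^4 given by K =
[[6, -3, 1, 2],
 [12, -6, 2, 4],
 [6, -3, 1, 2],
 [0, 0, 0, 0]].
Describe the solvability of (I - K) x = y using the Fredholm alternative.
(I - K) is singular (det(I - K) = 0, i.e. 1 ∈ sigma(K)). (I - K) x = y is solvable iff y ⊥ ker((I - K)^*) = span{(6, -3, 1, 2)}, i.e. iff 6y_1 - 3y_2 + y_3 + 2y_4 = 0. When solvable, the solutions are x = y + c·(1, 2, 1, 0), c arbitrary (ker(I - K) = span{(1, 2, 1, 0)}, dimension 1).

K has rank 1, so it is an outer product K = u v^T: every row of K is a multiple of one row vector. Reading off the entries, u = (1, 2, 1, 0) and v = (6, -3, 1, 2) (row i of K equals u_i·v^T). A rank-one matrix u v^T satisfies K u = u (v·u) and kills the (3)-dimensional subspace v^⊥, so its characteristic polynomial is lambda^3 (lambda - v·u) with v·u = tr K = 1. Hence the eigenvalues of I - K are 1 (multiplicity 3) and 1 - (1) = 0, so det(I - K) = 0. (Direct check: I - K =
[[-5, 3, -1, -2],
 [-12, 7, -2, -4],
 [-6, 3, 0, -2],
 [0, 0, 0, 1]]
has determinant 0.) So 1 is an eigenvalue of K and (I - K) is not invertible. The finite-dimensional Fredholm alternative says: either (I - K) is invertible, or ker(I - K) ≠ {0} and then range(I - K) = ker((I - K)^*)^⊥, with dim ker(I - K) = dim ker((I - K)^*). We are in the second case, so we need both kernels. Kernel of I - K: (I - K) u = u - u (v·u) = u - u = 0, so ker(I - K) = span{u} = span{(1, 2, 1, 0)} (it is exactly 1-dimensional because rank(I - K) = 3). Kernel of the adjoint: K is real, so (I - K)^* = I - K^T = I - v u^T, and (I - v u^T) v = v - v (u·v) = 0; hence ker((I - K)^*) = span{v} = span{(6, -3, 1, 2)}. Therefore (I - K) x = y is solvable iff <y, v> = 0, i.e. iff 6y_1 - 3y_2 + y_3 + 2y_4 = 0. When this holds, K y = u (v·y) = 0, so (I - K) y = y and x = y is a particular solution; the full solution set is the line x = y + c·u = y + c·(1, 2, 1, 0), c ∈ C.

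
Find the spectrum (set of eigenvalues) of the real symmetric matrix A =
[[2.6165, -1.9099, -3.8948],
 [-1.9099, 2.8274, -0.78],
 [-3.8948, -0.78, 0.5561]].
sigma(A) ≈ {-3, 3, 6}

A is real symmetric, so its spectrum consists of real eigenvalues. Expanding the characteristic polynomial of the displayed matrix gives
  det(λ I - A) = p(λ) = λ^3 + (-6)λ^2 + (-9)λ + (54).
Solving p(λ) = 0 yields eigenvalues ≈ -3, 3, 6. (A is shown rounded to 4 decimals, so these recover the underlying integer eigenvalues to within that precision.)
Verification: the trace of A = 6 equals the sum of eigenvalues 6, and det(A) ≈ -54.0009 matches the eigenvalue product -54.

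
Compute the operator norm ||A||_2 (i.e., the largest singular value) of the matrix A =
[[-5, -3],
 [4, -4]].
||A||_2 = sqrt((66 + sqrt(260))/2) ≈ 6.408 (= sqrt(largest eigenvalue of A^T A))

||A||_2 = sigma_max(A) = sqrt(lambda_max(A^T A)). Form the symmetric matrix M = A^T A =
[[41, -1],
 [-1, 25]].
Its characteristic polynomial (trace, determinant of M give the coefficients) is
  p(λ) = det(λ I - M) = λ^2 - 66λ + 1024.
For λ^2 - 66λ + 1024 the discriminant is 260. It is nonnegative but not a perfect square, so the roots are real and irrational: λ = (66 ± sqrt(260))/2 ≈ 41.0623, 24.9377.
So the eigenvalues of A^T A are ≈ 24.9377, 41.0623 (all ≥ 0, as they must be for A^T A). The largest is λ_max = (66 + sqrt(260))/2 ≈ 41.0623, hence ||A||_2 = sqrt(λ_max) = sqrt((66 + sqrt(260))/2) ≈ 6.408.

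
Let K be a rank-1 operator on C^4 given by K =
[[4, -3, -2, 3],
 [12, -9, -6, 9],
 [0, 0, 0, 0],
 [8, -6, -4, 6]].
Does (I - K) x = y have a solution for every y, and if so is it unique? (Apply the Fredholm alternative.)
(I - K) is singular (det(I - K) = 0, i.e. 1 ∈ sigma(K)). (I - K) x = y is solvable iff y ⊥ ker((I - K)^*) = span{(4, -3, -2, 3)}, i.e. iff 4y_1 - 3y_2 - 2y_3 + 3y_4 = 0. When solvable, the solutions are x = y + c·(1, 3, 0, 2), c arbitrary (ker(I - K) = span{(1, 3, 0, 2)}, dimension 1).

K has rank 1, so it is an outer product K = u v^T: every row of K is a multiple of one row vector. Reading off the entries, u = (1, 3, 0, 2) and v = (4, -3, -2, 3) (row i of K equals u_i·v^T). A rank-one matrix u v^T satisfies K u = u (v·u) and kills the (3)-dimensional subspace v^⊥, so its characteristic polynomial is lambda^3 (lambda - v·u) with v·u = tr K = 1. Hence the eigenvalues of I - K are 1 (multiplicity 3) and 1 - (1) = 0, so det(I - K) = 0. (Direct check: I - K =
[[-3, 3, 2, -3],
 [-12, 10, 6, -9],
 [0, 0, 1, 0],
 [-8, 6, 4, -5]]
has determinant 0.) So 1 is an eigenvalue of K and (I - K) is not invertible. The finite-dimensional Fredholm alternative says: either (I - K) is invertible, or ker(I - K) ≠ {0} and then range(I - K) = ker((I - K)^*)^⊥, with dim ker(I - K) = dim ker((I - K)^*). We are in the second case, so we need both kernels. Kernel of I - K: (I - K) u = u - u (v·u) = u - u = 0, so ker(I - K) = span{u} = span{(1, 3, 0, 2)} (it is exactly 1-dimensional because rank(I - K) = 3). Kernel of the adjoint: K is real, so (I - K)^* = I - K^T = I - v u^T, and (I - v u^T) v = v - v (u·v) = 0; hence ker((I - K)^*) = span{v} = span{(4, -3, -2, 3)}. Therefore (I - K) x = y is solvable iff <y, v> = 0, i.e. iff 4y_1 - 3y_2 - 2y_3 + 3y_4 = 0. When this holds, K y = u (v·y) = 0, so (I - K) y = y and x = y is a particular solution; the full solution set is the line x = y + c·u = y + c·(1, 3, 0, 2), c ∈ C.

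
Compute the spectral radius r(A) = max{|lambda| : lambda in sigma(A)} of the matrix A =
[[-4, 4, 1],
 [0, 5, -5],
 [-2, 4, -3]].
r(A) ≈ 3.3647

The eigenvalues of A are the roots of its characteristic polynomial. With M = A (coefficients from the trace, the sum of principal 2x2 minors, and det A):
  p(λ) = det(λ I - M) = λ^3 + 2λ^2 - λ - 30.
No integer candidate from the rational root theorem (±divisors of 30) is a root, so the roots are irrational. The cubic discriminant is Δ = -22252 < 0, so there is one real root and a complex-conjugate pair. p(2) = -16 and p(3) = 12 have opposite signs, so a root lies in (2, 3); Newton's method refines it to λ ≈ 2.6498. Dividing out (λ - (2.6498)) leaves approximately λ^2 + 4.6498λ + 11.3214. For λ^2 + 4.6498λ + 11.3214 the discriminant is -23.6645. It is negative, so the remaining roots are the complex-conjugate pair λ ≈ -2.3249 ± 2.4323i. Their product equals the constant term, so |λ|^2 ≈ 11.3214 and |λ| ≈ 3.3647.
Thus the eigenvalues (to 4 decimals) are 2.6498 (modulus 2.6498); -2.3249 ± 2.4323i (modulus 3.3647). The spectral radius is the largest modulus: r(A) ≈ 3.3647. (Cross-check: r(A) ≤ ||A||_2 ≈ 9.344; equality holds whenever A is normal, though it can also hold for some non-normal A.)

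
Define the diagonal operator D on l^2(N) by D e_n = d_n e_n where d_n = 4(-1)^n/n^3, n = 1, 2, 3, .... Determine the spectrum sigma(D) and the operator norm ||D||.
sigma(D) = {4(-1)^n/n^3 : n ≥ 1} ∪ {0}; ||D|| = 4

A bounded diagonal operator on l^2 with diagonal entries d_n has spectrum equal to the closure of {d_n : n ≥ 1}: every d_n is an eigenvalue (with eigenvector e_n), so {d_n} ⊂ sigma(D); the spectrum is closed, so its closure is too; and for lambda not in the closure, (D - lambda I) has bounded inverse (the diagonal entries 1/(d_n - lambda) are bounded). For our sequence d_n = 4(-1)^n/n^3, n = 1, 2, 3, ...:
  - {d_n} = {4(-1)^n/n^3 : n ≥ 1}; the only limit point is 0
  - closure = {4(-1)^n/n^3 : n ≥ 1} ∪ {0}
For the norm: a diagonal operator has ||D|| = sup_n |d_n|. Here |d_n| = 4/n^3 is decreasing, so sup_n |d_n| = |d_1| = 4. So ||D|| = 4.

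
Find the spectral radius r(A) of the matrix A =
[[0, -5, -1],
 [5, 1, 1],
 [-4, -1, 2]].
r(A) ≈ 4.8897

The eigenvalues of A are the roots of its characteristic polynomial. With M = A (coefficients from the trace, the sum of principal 2x2 minors, and det A):
  p(λ) = det(λ I - M) = λ^3 - 3λ^2 + 24λ - 71.
No integer candidate from the rational root theorem (±divisors of 71) is a root, so the roots are irrational. The cubic discriminant is Δ = -101871 < 0, so there is one real root and a complex-conjugate pair. p(2) = -27 and p(3) = 1 have opposite signs, so a root lies in (2, 3); Newton's method refines it to λ ≈ 2.9695. Dividing out (λ - (2.9695)) leaves approximately λ^2 - 0.0305λ + 23.9095. For λ^2 - 0.0305λ + 23.9095 the discriminant is -95.6371. It is negative, so the remaining roots are the complex-conjugate pair λ ≈ 0.0152 ± 4.8897i. Their product equals the constant term, so |λ|^2 ≈ 23.9095 and |λ| ≈ 4.8897.
Thus the eigenvalues (to 4 decimals) are 2.9695 (modulus 2.9695); 0.0152 ± 4.8897i (modulus 4.8897). The spectral radius is the largest modulus: r(A) ≈ 4.8897. (Cross-check: r(A) ≤ ||A||_2 ≈ 6.7398; equality holds whenever A is normal, though it can also hold for some non-normal A.)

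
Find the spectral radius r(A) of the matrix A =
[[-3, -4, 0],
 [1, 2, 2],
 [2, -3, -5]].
r(A) ≈ 5.1572

The eigenvalues of A are the roots of its characteristic polynomial. With M = A (coefficients from the trace, the sum of principal 2x2 minors, and det A):
  p(λ) = det(λ I - M) = λ^3 + 6λ^2 + 9λ + 24.
No integer candidate from the rational root theorem (±divisors of 24) is a root, so the roots are irrational. The cubic discriminant is Δ = -12960 < 0, so there is one real root and a complex-conjugate pair. p(-6) = -30 and p(-5) = 4 have opposite signs, so a root lies in (-6, -5); Newton's method refines it to λ ≈ -5.1572. Dividing out (λ - (-5.1572)) leaves approximately λ^2 + 0.8428λ + 4.6537. For λ^2 + 0.8428λ + 4.6537 the discriminant is -17.9044. It is negative, so the remaining roots are the complex-conjugate pair λ ≈ -0.4214 ± 2.1157i. Their product equals the constant term, so |λ|^2 ≈ 4.6537 and |λ| ≈ 2.1572.
Thus the eigenvalues (to 4 decimals) are -5.1572 (modulus 5.1572); -0.4214 ± 2.1157i (modulus 2.1572). The spectral radius is the largest modulus: r(A) ≈ 5.1572. (Cross-check: r(A) ≤ ||A||_2 ≈ 6.9282; equality holds whenever A is normal, though it can also hold for some non-normal A.)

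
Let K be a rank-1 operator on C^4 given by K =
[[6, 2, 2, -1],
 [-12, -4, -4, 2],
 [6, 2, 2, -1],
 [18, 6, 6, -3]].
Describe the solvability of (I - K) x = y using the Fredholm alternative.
(I - K) is singular (det(I - K) = 0, i.e. 1 ∈ sigma(K)). (I - K) x = y is solvable iff y ⊥ ker((I - K)^*) = span{(6, 2, 2, -1)}, i.e. iff 6y_1 + 2y_2 + 2y_3 - y_4 = 0. When solvable, the solutions are x = y + c·(1, -2, 1, 3), c arbitrary (ker(I - K) = span{(1, -2, 1, 3)}, dimension 1).

K has rank 1, so it is an outer product K = u v^T: every row of K is a multiple of one row vector. Reading off the entries, u = (1, -2, 1, 3) and v = (6, 2, 2, -1) (row i of K equals u_i·v^T). A rank-one matrix u v^T satisfies K u = u (v·u) and kills the (3)-dimensional subspace v^⊥, so its characteristic polynomial is lambda^3 (lambda - v·u) with v·u = tr K = 1. Hence the eigenvalues of I - K are 1 (multiplicity 3) and 1 - (1) = 0, so det(I - K) = 0. (Direct check: I - K =
[[-5, -2, -2, 1],
 [12, 5, 4, -2],
 [-6, -2, -1, 1],
 [-18, -6, -6, 4]]
has determinant 0.) So 1 is an eigenvalue of K and (I - K) is not invertible. The finite-dimensional Fredholm alternative says: either (I - K) is invertible, or ker(I - K) ≠ {0} and then range(I - K) = ker((I - K)^*)^⊥, with dim ker(I - K) = dim ker((I - K)^*). We are in the second case, so we need both kernels. Kernel of I - K: (I - K) u = u - u (v·u) = u - u = 0, so ker(I - K) = span{u} = span{(1, -2, 1, 3)} (it is exactly 1-dimensional because rank(I - K) = 3). Kernel of the adjoint: K is real, so (I - K)^* = I - K^T = I - v u^T, and (I - v u^T) v = v - v (u·v) = 0; hence ker((I - K)^*) = span{v} = span{(6, 2, 2, -1)}. Therefore (I - K) x = y is solvable iff <y, v> = 0, i.e. iff 6y_1 + 2y_2 + 2y_3 - y_4 = 0. When this holds, K y = u (v·y) = 0, so (I - K) y = y and x = y is a particular solution; the full solution set is the line x = y + c·u = y + c·(1, -2, 1, 3), c ∈ C.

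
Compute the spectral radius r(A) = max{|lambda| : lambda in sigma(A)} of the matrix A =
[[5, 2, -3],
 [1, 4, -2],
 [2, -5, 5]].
r(A) ≈ 7.0938

The eigenvalues of A are the roots of its characteristic polynomial. With M = A (coefficients from the trace, the sum of principal 2x2 minors, and det A):
  p(λ) = det(λ I - M) = λ^3 - 14λ^2 + 59λ - 71.
No integer candidate from the rational root theorem (±divisors of 71) is a root, so the roots are irrational. The cubic discriminant is Δ = 985 > 0, so there are three distinct real roots. p(2) = -1 and p(3) = 7 have opposite signs, so a root lies in (2, 3); Newton's method refines it to λ ≈ 2.0692. p(4) = 5 and p(5) = -1 have opposite signs, so a root lies in (4, 5); Newton's method refines it to λ ≈ 4.837. p(7) = -1 and p(8) = 17 have opposite signs, so a root lies in (7, 8); Newton's method refines it to λ ≈ 7.0938. Check (Vieta): the three roots sum to 14, matching tr M = 14.
Thus the eigenvalues (to 4 decimals) are 2.0692 (modulus 2.0692); 4.837 (modulus 4.837); 7.0938 (modulus 7.0938). The spectral radius is the largest modulus: r(A) ≈ 7.0938. (Cross-check: r(A) ≤ ||A||_2 ≈ 9.0441; equality holds whenever A is normal, though it can also hold for some non-normal A.)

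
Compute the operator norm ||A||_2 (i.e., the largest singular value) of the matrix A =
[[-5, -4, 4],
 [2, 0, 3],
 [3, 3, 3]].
||A||_2 ≈ 7.9716 (= sqrt(largest eigenvalue of A^T A))

||A||_2 = sigma_max(A) = sqrt(lambda_max(A^T A)). Form the symmetric matrix M = A^T A =
[[38, 29, -5],
 [29, 25, -7],
 [-5, -7, 34]].
Its characteristic polynomial (trace, sum of principal 2x2 minors, determinant of M give the coefficients) is
  p(λ) = det(λ I - M) = λ^3 - 97λ^2 + 2177λ - 3249.
No integer candidate from the rational root theorem (±divisors of 3249) is a root, so the roots are irrational. The cubic discriminant is Δ = 3525744752 > 0, so there are three distinct real roots. p(1) = -1168 and p(2) = 725 have opposite signs, so a root lies in (1, 2); Newton's method refines it to λ ≈ 1.6053. p(31) = 812 and p(32) = -145 have opposite signs, so a root lies in (31, 32); Newton's method refines it to λ ≈ 31.8488. p(63) = -1044 and p(64) = 911 have opposite signs, so a root lies in (63, 64); Newton's method refines it to λ ≈ 63.5459. Check (Vieta): the three roots sum to 97, matching tr M = 97.
So the eigenvalues of A^T A are ≈ 1.6053, 31.8488, 63.5459 (all ≥ 0, as they must be for A^T A). The largest is λ_max ≈ 63.5459, hence ||A||_2 = sqrt(λ_max) ≈ 7.9716.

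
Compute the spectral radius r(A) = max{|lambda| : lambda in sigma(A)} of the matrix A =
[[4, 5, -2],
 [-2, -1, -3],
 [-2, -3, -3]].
r(A) ≈ 4.766

The eigenvalues of A are the roots of its characteristic polynomial. With M = A (coefficients from the trace, the sum of principal 2x2 minors, and det A):
  p(λ) = det(λ I - M) = λ^3 - 16λ + 32.
No integer candidate from the rational root theorem (±divisors of 32) is a root, so the roots are irrational. The cubic discriminant is Δ = -11264 < 0, so there is one real root and a complex-conjugate pair. p(-5) = -13 and p(-4) = 32 have opposite signs, so a root lies in (-5, -4); Newton's method refines it to λ ≈ -4.766. Dividing out (λ - (-4.766)) leaves approximately λ^2 - 4.766λ + 6.7143. For λ^2 - 4.766λ + 6.7143 the discriminant is -4.1429. It is negative, so the remaining roots are the complex-conjugate pair λ ≈ 2.383 ± 1.0177i. Their product equals the constant term, so |λ|^2 ≈ 6.7143 and |λ| ≈ 2.5912.
Thus the eigenvalues (to 4 decimals) are -4.766 (modulus 4.766); 2.383 ± 1.0177i (modulus 2.5912). The spectral radius is the largest modulus: r(A) ≈ 4.766. (Cross-check: r(A) ≤ ||A||_2 ≈ 7.6481; equality holds whenever A is normal, though it can also hold for some non-normal A.)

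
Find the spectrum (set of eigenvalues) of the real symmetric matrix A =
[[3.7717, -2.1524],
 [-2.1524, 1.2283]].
sigma(A) ≈ {0, 5}

A is real symmetric, so its spectrum consists of real eigenvalues. Expanding the characteristic polynomial of the displayed matrix gives
  det(λ I - A) = p(λ) = λ^2 + (-5)λ + (0).
Solving p(λ) = 0 yields eigenvalues ≈ 0, 5. (A is shown rounded to 4 decimals, so these recover the underlying integer eigenvalues to within that precision.)
Verification: the trace of A = 5 equals the sum of eigenvalues 5, and det(A) ≈ -0.0000 matches the eigenvalue product 0.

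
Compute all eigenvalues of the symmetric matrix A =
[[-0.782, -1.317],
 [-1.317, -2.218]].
sigma(A) ≈ {-3, 0}

A is real symmetric, so its spectrum consists of real eigenvalues. Expanding the characteristic polynomial of the displayed matrix gives
  det(λ I - A) = p(λ) = λ^2 + (3)λ + (0).
Solving p(λ) = 0 yields eigenvalues ≈ -3, 0. (A is shown rounded to 4 decimals, so these recover the underlying integer eigenvalues to within that precision.)
Verification: the trace of A = -3 equals the sum of eigenvalues -3, and det(A) ≈ -0.0000 matches the eigenvalue product 0.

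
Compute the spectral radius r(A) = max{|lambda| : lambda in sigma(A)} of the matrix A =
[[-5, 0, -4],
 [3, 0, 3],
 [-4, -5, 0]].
r(A) ≈ 5.6474

The eigenvalues of A are the roots of its characteristic polynomial. With M = A (coefficients from the trace, the sum of principal 2x2 minors, and det A):
  p(λ) = det(λ I - M) = λ^3 + 5λ^2 - λ + 15.
No integer candidate from the rational root theorem (±divisors of 15) is a root, so the roots are irrational. The cubic discriminant is Δ = -14896 < 0, so there is one real root and a complex-conjugate pair. p(-6) = -15 and p(-5) = 20 have opposite signs, so a root lies in (-6, -5); Newton's method refines it to λ ≈ -5.6474. Dividing out (λ - (-5.6474)) leaves approximately λ^2 - 0.6474λ + 2.6561. For λ^2 - 0.6474λ + 2.6561 the discriminant is -10.2052. It is negative, so the remaining roots are the complex-conjugate pair λ ≈ 0.3237 ± 1.5973i. Their product equals the constant term, so |λ|^2 ≈ 2.6561 and |λ| ≈ 1.6298.
Thus the eigenvalues (to 4 decimals) are -5.6474 (modulus 5.6474); 0.3237 ± 1.5973i (modulus 1.6298). The spectral radius is the largest modulus: r(A) ≈ 5.6474. (Cross-check: r(A) ≤ ||A||_2 ≈ 8.6533; equality holds whenever A is normal, though it can also hold for some non-normal A.)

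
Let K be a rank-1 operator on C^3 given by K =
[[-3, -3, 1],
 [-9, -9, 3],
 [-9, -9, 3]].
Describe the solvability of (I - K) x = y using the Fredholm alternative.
(I - K) is invertible (det(I - K) = 10 ≠ 0), so for every y in C^3 the equation (I - K) x = y has a unique solution.

K has rank 1, so it is an outer product K = u v^T: every row of K is a multiple of one row vector. Reading off the entries, u = (-1, -3, -3) and v = (3, 3, -1) (row i of K equals u_i·v^T). A rank-one matrix u v^T satisfies K u = u (v·u) and kills the (2)-dimensional subspace v^⊥, so its characteristic polynomial is lambda^2 (lambda - v·u) with v·u = tr K = -9. Hence the eigenvalues of I - K are 1 (multiplicity 2) and 1 - (-9) = 10, so det(I - K) = 10. (Direct check: I - K =
[[4, 3, -1],
 [9, 10, -3],
 [9, 9, -2]]
has determinant 10.) The finite-dimensional Fredholm alternative says: either (I - K) is invertible, or ker(I - K) ≠ {0} and then range(I - K) = ker((I - K)^*)^⊥, with dim ker(I - K) = dim ker((I - K)^*). Since det(I - K) ≠ 0, 1 is not an eigenvalue of K and ker(I - K) = {0}, so we are in the first case: for every y there is a unique x = (I - K)^(-1) y. Explicitly, by the Sherman–Morrison formula, (I - u v^T)^(-1) = I + u v^T/(1 - v·u), i.e. (I - K)^(-1) = I + K/(10).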